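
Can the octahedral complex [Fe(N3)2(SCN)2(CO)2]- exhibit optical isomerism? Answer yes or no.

yes

In an octahedral complex each vertex has one trans partner and four cis neighbours.
Systematic placement gives 5 geometric isomers: N3 trans, SCN trans, CO trans; N3 cis, SCN cis, CO trans; N3 cis, SCN trans, CO cis; N3 cis, SCN cis, CO cis (chiral); N3 trans, SCN cis, CO cis.
One of these lacks any improper symmetry element and so occurs as an enantiomeric pair, giving 5 + 1 = 6 stereoisomers in total.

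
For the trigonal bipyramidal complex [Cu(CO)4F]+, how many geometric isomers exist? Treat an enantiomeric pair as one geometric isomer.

In a trigonal bipyramid the two axial positions differ from the three equatorial ones.
There are 2 geometric isomers: F equatorial; F axial.

2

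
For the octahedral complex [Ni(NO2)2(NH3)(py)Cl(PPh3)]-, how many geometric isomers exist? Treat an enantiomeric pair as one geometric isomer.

Systematic enumeration (placing each ligand type in turn and discarding arrangements equivalent by rotation or reflection) gives 9 geometric isomers.

9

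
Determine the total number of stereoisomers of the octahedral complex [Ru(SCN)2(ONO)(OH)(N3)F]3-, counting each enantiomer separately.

15

In an octahedral complex each vertex has one trans partner and four cis neighbours.
Systematic enumeration (placing each ligand type in turn and discarding arrangements equivalent by rotation or reflection) gives 9 geometric isomers.
Of these, 6 lack any improper symmetry element and so occur as enantiomeric pairs, giving 9 + 6 = 15 stereoisomers in total.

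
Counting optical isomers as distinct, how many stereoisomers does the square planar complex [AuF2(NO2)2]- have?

In a square planar complex each vertex has one trans partner and two cis neighbours.
There are 2 geometric isomers: F cis; F trans.
Each arrangement has an internal mirror plane or centre of symmetry, so none is chiral.

2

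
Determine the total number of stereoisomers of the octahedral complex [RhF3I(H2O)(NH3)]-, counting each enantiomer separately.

5

In an octahedral complex each vertex has one trans partner and four cis neighbours.
Systematic placement gives 4 geometric isomers: F mer (3 arrangements); F fac (chiral).
One of these lacks any improper symmetry element and so occurs as an enantiomeric pair, giving 4 + 1 = 5 stereoisomers in total.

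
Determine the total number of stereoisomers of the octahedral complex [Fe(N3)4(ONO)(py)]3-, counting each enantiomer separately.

The six octahedral sites form three mutually perpendicular trans pairs.
There are 2 geometric isomers: ONO and py mutually trans; ONO and py mutually cis.
Each arrangement has an internal mirror plane or centre of symmetry, so none is chiral.

2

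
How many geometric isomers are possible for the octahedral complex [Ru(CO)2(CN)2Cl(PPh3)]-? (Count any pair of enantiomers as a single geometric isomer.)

6

In an octahedral complex each vertex has one trans partner and four cis neighbours.
The distinct arrangements are (6 in all): CO trans, CN trans; CO cis, CN trans; CO cis, CN cis (3 arrangements, 2 chiral); CO trans, CN cis.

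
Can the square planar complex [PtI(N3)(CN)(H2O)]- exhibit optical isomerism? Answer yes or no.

no

The distinct arrangements are (3 in all): (CN/I trans, H2O/N3 trans); (CN/N3 trans, H2O/I trans); (CN/H2O trans, I/N3 trans).
Each arrangement has an internal mirror plane or centre of symmetry, so none is chiral.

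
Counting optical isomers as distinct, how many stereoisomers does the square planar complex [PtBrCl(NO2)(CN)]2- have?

A square has two trans pairs of vertices; adjacent vertices are cis.
The distinct arrangements are (3 in all): (Br/Cl trans, CN/NO2 trans); (Br/NO2 trans, CN/Cl trans); (Br/CN trans, Cl/NO2 trans).
Each arrangement has an internal mirror plane or centre of symmetry, so none is chiral.

3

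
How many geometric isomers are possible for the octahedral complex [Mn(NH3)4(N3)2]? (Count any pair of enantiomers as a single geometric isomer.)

In an octahedral complex each vertex has one trans partner and four cis neighbours.
Working through the distinct placements yields 2 geometric isomers: N3 trans; N3 cis.

2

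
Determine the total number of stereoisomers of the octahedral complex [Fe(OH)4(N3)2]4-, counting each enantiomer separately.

The six octahedral sites form three mutually perpendicular trans pairs.
Systematic placement gives 2 geometric isomers: N3 trans; N3 cis.
Each arrangement has an internal mirror plane or centre of symmetry, so none is chiral.

2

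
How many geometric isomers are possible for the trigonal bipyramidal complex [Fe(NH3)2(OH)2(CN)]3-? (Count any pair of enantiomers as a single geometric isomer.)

5

Placing the ligands in turn and identifying arrangements related by rotation or reflection leaves 5 distinct geometric isomers.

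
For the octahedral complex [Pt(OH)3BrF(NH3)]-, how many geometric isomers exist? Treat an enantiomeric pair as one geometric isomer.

4

An octahedron has six vertices in three trans pairs; every non-trans pair is cis.
Systematic placement gives 4 geometric isomers: OH mer (3 arrangements); OH fac (chiral).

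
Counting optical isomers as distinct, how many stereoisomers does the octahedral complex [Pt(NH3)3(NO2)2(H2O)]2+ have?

An octahedron has six vertices in three trans pairs; every non-trans pair is cis.
Working through the distinct placements yields 3 geometric isomers: NH3 mer, NO2 trans; NH3 fac, NO2 cis; NH3 mer, NO2 cis.
Each arrangement has an internal mirror plane or centre of symmetry, so none is chiral.

3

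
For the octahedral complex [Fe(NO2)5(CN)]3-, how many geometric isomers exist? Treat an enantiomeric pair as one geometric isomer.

1

In an octahedral complex each vertex has one trans partner and four cis neighbours.
Only one geometric arrangement is possible.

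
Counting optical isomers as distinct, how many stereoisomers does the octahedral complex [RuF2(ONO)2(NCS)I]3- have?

8

The six octahedral sites form three mutually perpendicular trans pairs.
Working through the distinct placements yields 6 geometric isomers: F trans, ONO trans; F trans, ONO cis; F cis, ONO trans; F cis, ONO cis (3 arrangements, 2 chiral).
Of these, 2 lack any improper symmetry element and so occur as enantiomeric pairs, giving 6 + 2 = 8 stereoisomers in total.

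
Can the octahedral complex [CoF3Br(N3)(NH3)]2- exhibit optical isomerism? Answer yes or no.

Working through the distinct placements yields 4 geometric isomers: F mer (3 arrangements); F fac (chiral).
One of these lacks any improper symmetry element and so occurs as an enantiomeric pair, giving 4 + 1 = 5 stereoisomers in total.

yes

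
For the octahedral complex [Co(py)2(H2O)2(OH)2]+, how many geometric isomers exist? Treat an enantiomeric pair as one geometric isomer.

The six octahedral sites form three mutually perpendicular trans pairs.
Working through the distinct placements yields 5 geometric isomers: py trans, H2O trans, OH trans; py cis, H2O trans, OH cis; py trans, H2O cis, OH cis; py cis, H2O cis, OH cis (chiral); py cis, H2O cis, OH trans.

5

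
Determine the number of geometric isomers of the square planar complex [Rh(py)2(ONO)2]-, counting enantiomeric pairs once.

The distinct arrangements are (2 in all): py cis; py trans.

2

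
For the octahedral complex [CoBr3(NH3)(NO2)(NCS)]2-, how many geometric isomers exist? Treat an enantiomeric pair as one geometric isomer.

4

An octahedron has six vertices in three trans pairs; every non-trans pair is cis.
Working through the distinct placements yields 4 geometric isomers: Br mer (3 arrangements); Br fac (chiral).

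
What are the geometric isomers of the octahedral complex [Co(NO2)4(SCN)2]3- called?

cis and trans

The six octahedral sites form three mutually perpendicular trans pairs.
Working through the distinct placements yields 2 geometric isomers: SCN trans; SCN cis.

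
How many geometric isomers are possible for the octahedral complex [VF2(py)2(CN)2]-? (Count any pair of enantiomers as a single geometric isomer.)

In an octahedral complex each vertex has one trans partner and four cis neighbours.
Systematic placement gives 5 geometric isomers: F trans, py trans, CN trans; F cis, py cis, CN trans; F cis, py trans, CN cis; F cis, py cis, CN cis (chiral); F trans, py cis, CN cis.

5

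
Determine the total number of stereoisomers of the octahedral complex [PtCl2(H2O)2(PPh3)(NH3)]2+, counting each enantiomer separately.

An octahedron has six vertices in three trans pairs; every non-trans pair is cis.
There are 6 geometric isomers: Cl trans, H2O trans; Cl trans, H2O cis; Cl cis, H2O cis (3 arrangements, 2 chiral); Cl cis, H2O trans.
Of these, 2 lack any improper symmetry element and so occur as enantiomeric pairs, giving 6 + 2 = 8 stereoisomers in total.

8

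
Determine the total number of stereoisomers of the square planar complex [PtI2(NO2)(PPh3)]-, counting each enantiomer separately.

2

In a square planar complex each vertex has one trans partner and two cis neighbours.
Systematic placement gives 2 geometric isomers: I cis; I trans.
Each arrangement has an internal mirror plane or centre of symmetry, so none is chiral.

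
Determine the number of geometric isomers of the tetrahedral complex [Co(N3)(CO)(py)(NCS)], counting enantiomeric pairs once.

1

In a tetrahedral complex all four positions are equivalent and every pair of ligands is adjacent — there is no cis/trans distinction.
Only one geometric arrangement is possible; it has no improper symmetry element, so it exists as a pair of enantiomers (2 stereoisomers).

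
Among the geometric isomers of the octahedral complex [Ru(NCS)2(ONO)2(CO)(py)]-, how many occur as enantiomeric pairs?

2

Systematic placement gives 6 geometric isomers: NCS cis, ONO cis (3 arrangements, 2 chiral); NCS cis, ONO trans; NCS trans, ONO cis; NCS trans, ONO trans.
Of these, 2 lack any improper symmetry element and so occur as enantiomeric pairs, giving 6 + 2 = 8 stereoisomers in total.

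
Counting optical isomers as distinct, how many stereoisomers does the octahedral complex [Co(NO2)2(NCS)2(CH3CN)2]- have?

6

The distinct arrangements are (5 in all): NO2 trans, NCS trans, CH3CN trans; NO2 cis, NCS cis, CH3CN trans; NO2 trans, NCS cis, CH3CN cis; NO2 cis, NCS cis, CH3CN cis (chiral); NO2 cis, NCS trans, CH3CN cis.
One of these lacks any improper symmetry element and so occurs as an enantiomeric pair, giving 5 + 1 = 6 stereoisomers in total.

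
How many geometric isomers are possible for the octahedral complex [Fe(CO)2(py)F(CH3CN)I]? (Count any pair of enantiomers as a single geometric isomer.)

Placing the ligands in turn and identifying arrangements related by rotation or reflection leaves 9 distinct geometric isomers.

9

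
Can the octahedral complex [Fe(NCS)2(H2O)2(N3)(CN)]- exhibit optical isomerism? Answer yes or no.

Working through the distinct placements yields 6 geometric isomers: NCS trans, H2O cis; NCS cis, H2O cis (3 arrangements, 2 chiral); NCS trans, H2O trans; NCS cis, H2O trans.
Of these, 2 lack any improper symmetry element and so occur as enantiomeric pairs, giving 6 + 2 = 8 stereoisomers in total.

yes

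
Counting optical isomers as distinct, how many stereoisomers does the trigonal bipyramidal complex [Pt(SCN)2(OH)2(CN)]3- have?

6

In a trigonal bipyramid the two axial positions differ from the three equatorial ones.
Systematic enumeration (placing each ligand type in turn and discarding arrangements equivalent by rotation or reflection) gives 5 geometric isomers.
One of these lacks any improper symmetry element and so occurs as an enantiomeric pair, giving 5 + 1 = 6 stereoisomers in total.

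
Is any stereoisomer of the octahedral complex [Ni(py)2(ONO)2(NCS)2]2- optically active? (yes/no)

yes

The six octahedral sites form three mutually perpendicular trans pairs.
Systematic placement gives 5 geometric isomers: py trans, ONO trans, NCS trans; py cis, ONO cis, NCS trans; py trans, ONO cis, NCS cis; py cis, ONO cis, NCS cis (chiral); py cis, ONO trans, NCS cis.
One of these lacks any improper symmetry element and so occurs as an enantiomeric pair, giving 5 + 1 = 6 stereoisomers in total.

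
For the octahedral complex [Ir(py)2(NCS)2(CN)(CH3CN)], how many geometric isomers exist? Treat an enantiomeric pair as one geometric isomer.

In an octahedral complex each vertex has one trans partner and four cis neighbours.
The distinct arrangements are (6 in all): py trans, NCS trans; py cis, NCS cis (3 arrangements, 2 chiral); py trans, NCS cis; py cis, NCS trans.

6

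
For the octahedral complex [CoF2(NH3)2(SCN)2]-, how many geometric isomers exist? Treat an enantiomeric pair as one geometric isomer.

There are 5 geometric isomers: F trans, NH3 trans, SCN trans; F trans, NH3 cis, SCN cis; F cis, NH3 cis, SCN trans; F cis, NH3 cis, SCN cis (chiral); F cis, NH3 trans, SCN cis.

5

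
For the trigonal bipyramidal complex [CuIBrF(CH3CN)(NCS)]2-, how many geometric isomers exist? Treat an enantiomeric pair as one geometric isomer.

10

Exhaustive case analysis gives 10 geometric isomers.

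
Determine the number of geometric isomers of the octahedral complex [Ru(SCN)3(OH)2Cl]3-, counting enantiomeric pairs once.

The six octahedral sites form three mutually perpendicular trans pairs.
Working through the distinct placements yields 3 geometric isomers: SCN mer, OH cis; SCN mer, OH trans; SCN fac, OH cis.

3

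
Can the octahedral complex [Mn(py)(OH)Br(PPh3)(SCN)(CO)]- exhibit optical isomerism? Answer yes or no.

In an octahedral complex each vertex has one trans partner and four cis neighbours.
Placing the ligands in turn and identifying arrangements related by rotation or reflection leaves 15 distinct geometric isomers.
Of these, 15 lack any improper symmetry element and so occur as enantiomeric pairs, giving 15 + 15 = 30 stereoisomers in total.

yes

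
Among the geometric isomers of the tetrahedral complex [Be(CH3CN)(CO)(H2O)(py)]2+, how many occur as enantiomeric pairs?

Only one geometric arrangement is possible; it has no improper symmetry element, so it exists as a pair of enantiomers (2 stereoisomers).

1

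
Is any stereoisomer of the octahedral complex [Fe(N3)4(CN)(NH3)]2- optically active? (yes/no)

no

In an octahedral complex each vertex has one trans partner and four cis neighbours.
Working through the distinct placements yields 2 geometric isomers: CN and NH3 mutually cis; CN and NH3 mutually trans.
Each arrangement has an internal mirror plane or centre of symmetry, so none is chiral.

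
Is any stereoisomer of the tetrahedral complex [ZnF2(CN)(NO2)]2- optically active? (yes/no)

no

In a tetrahedral complex all four positions are equivalent and every pair of ligands is adjacent — there is no cis/trans distinction.
Only one geometric arrangement is possible.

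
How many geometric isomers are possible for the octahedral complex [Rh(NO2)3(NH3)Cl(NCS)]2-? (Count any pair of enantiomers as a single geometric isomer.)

The six octahedral sites form three mutually perpendicular trans pairs.
The distinct arrangements are (4 in all): NO2 mer (3 arrangements); NO2 fac (chiral).

4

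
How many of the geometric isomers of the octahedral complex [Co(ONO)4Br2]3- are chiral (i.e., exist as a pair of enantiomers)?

0

An octahedron has six vertices in three trans pairs; every non-trans pair is cis.
Working through the distinct placements yields 2 geometric isomers: Br trans; Br cis.
Each arrangement has an internal mirror plane or centre of symmetry, so none is chiral.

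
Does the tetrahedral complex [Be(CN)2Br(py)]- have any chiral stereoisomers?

no

Only one geometric arrangement is possible.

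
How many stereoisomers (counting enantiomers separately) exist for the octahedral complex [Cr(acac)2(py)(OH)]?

3

An octahedron has six vertices in three trans pairs; every non-trans pair is cis.
Each acac is bidentate and must span two cis positions.
Systematic placement gives 2 geometric isomers: py and OH mutually cis (chiral); py and OH mutually trans.
One of these lacks any improper symmetry element and so occurs as an enantiomeric pair, giving 2 + 1 = 3 stereoisomers in total.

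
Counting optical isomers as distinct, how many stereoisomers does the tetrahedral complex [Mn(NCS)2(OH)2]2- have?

In a tetrahedral complex all four positions are equivalent and every pair of ligands is adjacent — there is no cis/trans distinction.
Only one geometric arrangement is possible.

1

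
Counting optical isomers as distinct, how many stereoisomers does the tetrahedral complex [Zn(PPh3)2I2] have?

1

All four vertices of a tetrahedron are equivalent and mutually adjacent, so cis/trans isomerism cannot arise.
Only one geometric arrangement is possible.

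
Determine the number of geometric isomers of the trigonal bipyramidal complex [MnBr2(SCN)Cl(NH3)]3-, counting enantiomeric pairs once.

In a trigonal bipyramid the two axial positions differ from the three equatorial ones.
Exhaustive case analysis gives 7 geometric isomers.

7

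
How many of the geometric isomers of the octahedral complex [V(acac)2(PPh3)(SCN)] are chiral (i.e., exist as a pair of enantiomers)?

The six octahedral sites form three mutually perpendicular trans pairs.
Each acac is bidentate and must span two cis positions.
The distinct arrangements are (2 in all): PPh3 and SCN mutually trans; PPh3 and SCN mutually cis (chiral).
One of these lacks any improper symmetry element and so occurs as an enantiomeric pair, giving 2 + 1 = 3 stereoisomers in total.

1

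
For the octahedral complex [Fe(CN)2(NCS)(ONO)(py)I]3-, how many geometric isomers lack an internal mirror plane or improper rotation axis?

6

An octahedron has six vertices in three trans pairs; every non-trans pair is cis.
Placing the ligands in turn and identifying arrangements related by rotation or reflection leaves 9 distinct geometric isomers.
Of these, 6 lack any improper symmetry element and so occur as enantiomeric pairs, giving 9 + 6 = 15 stereoisomers in total.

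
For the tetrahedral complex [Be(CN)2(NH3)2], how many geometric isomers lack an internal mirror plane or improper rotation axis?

Only one geometric arrangement is possible.

0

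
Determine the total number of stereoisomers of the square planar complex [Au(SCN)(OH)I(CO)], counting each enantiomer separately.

A square has two trans pairs of vertices; adjacent vertices are cis.
Working through the distinct placements yields 3 geometric isomers: (CO/OH trans, I/SCN trans); (CO/SCN trans, I/OH trans); (CO/I trans, OH/SCN trans).
Each arrangement has an internal mirror plane or centre of symmetry, so none is chiral.

3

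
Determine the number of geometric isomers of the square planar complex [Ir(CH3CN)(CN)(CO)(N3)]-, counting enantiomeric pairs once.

In a square planar complex each vertex has one trans partner and two cis neighbours.
Working through the distinct placements yields 3 geometric isomers: (CH3CN/CO trans, CN/N3 trans); (CH3CN/N3 trans, CN/CO trans); (CH3CN/CN trans, CO/N3 trans).

3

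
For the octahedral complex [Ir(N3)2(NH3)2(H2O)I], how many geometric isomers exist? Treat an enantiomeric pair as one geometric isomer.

The distinct arrangements are (6 in all): N3 trans, NH3 trans; N3 cis, NH3 cis (3 arrangements, 2 chiral); N3 cis, NH3 trans; N3 trans, NH3 cis.

6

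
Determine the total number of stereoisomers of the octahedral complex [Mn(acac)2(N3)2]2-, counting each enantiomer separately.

An octahedron has six vertices in three trans pairs; every non-trans pair is cis.
Each acac is bidentate and must span two cis positions.
There are 2 geometric isomers: N3 trans; N3 cis (chiral).
One of these lacks any improper symmetry element and so occurs as an enantiomeric pair, giving 2 + 1 = 3 stereoisomers in total.

3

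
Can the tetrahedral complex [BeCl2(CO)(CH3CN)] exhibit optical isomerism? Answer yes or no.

All four vertices of a tetrahedron are equivalent and mutually adjacent, so cis/trans isomerism cannot arise.
Only one geometric arrangement is possible.

no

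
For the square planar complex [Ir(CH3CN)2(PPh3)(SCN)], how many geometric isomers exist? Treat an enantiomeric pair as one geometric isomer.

A square has two trans pairs of vertices; adjacent vertices are cis.
Working through the distinct placements yields 2 geometric isomers: CH3CN cis; CH3CN trans.

2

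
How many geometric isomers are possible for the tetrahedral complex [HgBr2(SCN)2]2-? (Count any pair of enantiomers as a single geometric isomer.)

1

Only one geometric arrangement is possible.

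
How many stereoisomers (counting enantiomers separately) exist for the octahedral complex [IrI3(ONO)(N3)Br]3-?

The six octahedral sites form three mutually perpendicular trans pairs.
The distinct arrangements are (4 in all): I mer (3 arrangements); I fac (chiral).
One of these lacks any improper symmetry element and so occurs as an enantiomeric pair, giving 4 + 1 = 5 stereoisomers in total.

5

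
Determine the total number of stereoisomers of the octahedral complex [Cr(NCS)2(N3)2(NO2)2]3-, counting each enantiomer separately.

In an octahedral complex each vertex has one trans partner and four cis neighbours.
Systematic placement gives 5 geometric isomers: NCS trans, N3 trans, NO2 trans; NCS cis, N3 trans, NO2 cis; NCS cis, N3 cis, NO2 trans; NCS cis, N3 cis, NO2 cis (chiral); NCS trans, N3 cis, NO2 cis.
One of these lacks any improper symmetry element and so occurs as an enantiomeric pair, giving 5 + 1 = 6 stereoisomers in total.

6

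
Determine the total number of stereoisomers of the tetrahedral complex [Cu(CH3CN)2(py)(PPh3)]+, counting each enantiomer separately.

In a tetrahedral complex all four positions are equivalent and every pair of ligands is adjacent — there is no cis/trans distinction.
Only one geometric arrangement is possible.

1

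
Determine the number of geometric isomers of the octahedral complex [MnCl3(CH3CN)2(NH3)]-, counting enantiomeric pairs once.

3

Systematic placement gives 3 geometric isomers: Cl mer, CH3CN trans; Cl fac, CH3CN cis; Cl mer, CH3CN cis.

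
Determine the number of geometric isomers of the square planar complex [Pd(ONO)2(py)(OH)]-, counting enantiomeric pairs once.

2

A square has two trans pairs of vertices; adjacent vertices are cis.
Working through the distinct placements yields 2 geometric isomers: ONO cis; ONO trans.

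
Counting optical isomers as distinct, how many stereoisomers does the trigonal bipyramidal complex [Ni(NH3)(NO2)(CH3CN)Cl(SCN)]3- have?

20

In a trigonal bipyramid the two axial positions differ from the three equatorial ones.
Exhaustive case analysis gives 10 geometric isomers.
Of these, 10 lack any improper symmetry element and so occur as enantiomeric pairs, giving 10 + 10 = 20 stereoisomers in total.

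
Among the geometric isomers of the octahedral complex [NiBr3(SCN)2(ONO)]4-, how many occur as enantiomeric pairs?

0

An octahedron has six vertices in three trans pairs; every non-trans pair is cis.
Working through the distinct placements yields 3 geometric isomers: Br mer, SCN trans; Br mer, SCN cis; Br fac, SCN cis.
Each arrangement has an internal mirror plane or centre of symmetry, so none is chiral.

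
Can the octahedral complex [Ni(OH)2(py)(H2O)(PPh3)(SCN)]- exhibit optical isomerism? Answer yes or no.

yes

An octahedron has six vertices in three trans pairs; every non-trans pair is cis.
Placing the ligands in turn and identifying arrangements related by rotation or reflection leaves 9 distinct geometric isomers.
Of these, 6 lack any improper symmetry element and so occur as enantiomeric pairs, giving 9 + 6 = 15 stereoisomers in total.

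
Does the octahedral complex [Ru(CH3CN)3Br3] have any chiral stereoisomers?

An octahedron has six vertices in three trans pairs; every non-trans pair is cis.
There are 2 geometric isomers: CH3CN mer; CH3CN fac.
Each arrangement has an internal mirror plane or centre of symmetry, so none is chiral.

no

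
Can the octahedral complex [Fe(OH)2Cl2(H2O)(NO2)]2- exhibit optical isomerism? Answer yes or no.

Working through the distinct placements yields 6 geometric isomers: OH trans, Cl trans; OH cis, Cl trans; OH trans, Cl cis; OH cis, Cl cis (3 arrangements, 2 chiral).
Of these, 2 lack any improper symmetry element and so occur as enantiomeric pairs, giving 6 + 2 = 8 stereoisomers in total.

yes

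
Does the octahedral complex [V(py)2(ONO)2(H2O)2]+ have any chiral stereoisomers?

There are 5 geometric isomers: py trans, ONO trans, H2O trans; py cis, ONO cis, H2O trans; py trans, ONO cis, H2O cis; py cis, ONO cis, H2O cis (chiral); py cis, ONO trans, H2O cis.
One of these lacks any improper symmetry element and so occurs as an enantiomeric pair, giving 5 + 1 = 6 stereoisomers in total.

yes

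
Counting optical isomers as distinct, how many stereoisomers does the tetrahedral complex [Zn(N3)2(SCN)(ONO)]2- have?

1

Only one geometric arrangement is possible.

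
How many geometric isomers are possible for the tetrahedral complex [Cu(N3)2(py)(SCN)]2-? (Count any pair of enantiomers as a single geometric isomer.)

1

All four vertices of a tetrahedron are equivalent and mutually adjacent, so cis/trans isomerism cannot arise.
Only one geometric arrangement is possible.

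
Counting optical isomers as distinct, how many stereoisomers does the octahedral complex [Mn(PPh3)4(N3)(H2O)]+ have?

An octahedron has six vertices in three trans pairs; every non-trans pair is cis.
The distinct arrangements are (2 in all): N3 and H2O mutually trans; N3 and H2O mutually cis.
Each arrangement has an internal mirror plane or centre of symmetry, so none is chiral.

2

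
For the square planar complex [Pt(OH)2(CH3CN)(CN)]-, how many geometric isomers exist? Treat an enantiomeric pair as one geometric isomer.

2

In a square planar complex each vertex has one trans partner and two cis neighbours.
Systematic placement gives 2 geometric isomers: OH cis; OH trans.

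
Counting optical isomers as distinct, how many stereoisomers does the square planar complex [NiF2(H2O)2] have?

A square has two trans pairs of vertices; adjacent vertices are cis.
Working through the distinct placements yields 2 geometric isomers: F cis; F trans.
Each arrangement has an internal mirror plane or centre of symmetry, so none is chiral.

2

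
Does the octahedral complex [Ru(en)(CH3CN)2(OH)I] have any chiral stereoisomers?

In an octahedral complex each vertex has one trans partner and four cis neighbours.
Each en is bidentate and must span two cis positions.
There are 4 geometric isomers: CH3CN trans; CH3CN cis (3 arrangements, 2 chiral).
Of these, 2 lack any improper symmetry element and so occur as enantiomeric pairs, giving 4 + 2 = 6 stereoisomers in total.

yes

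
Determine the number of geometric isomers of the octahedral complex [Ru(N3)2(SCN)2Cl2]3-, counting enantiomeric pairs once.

5

In an octahedral complex each vertex has one trans partner and four cis neighbours.
Working through the distinct placements yields 5 geometric isomers: N3 trans, SCN trans, Cl trans; N3 cis, SCN cis, Cl trans; N3 cis, SCN trans, Cl cis; N3 cis, SCN cis, Cl cis (chiral); N3 trans, SCN cis, Cl cis.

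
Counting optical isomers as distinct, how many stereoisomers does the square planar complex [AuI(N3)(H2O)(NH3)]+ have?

3

A square has two trans pairs of vertices; adjacent vertices are cis.
There are 3 geometric isomers: (H2O/N3 trans, I/NH3 trans); (H2O/NH3 trans, I/N3 trans); (H2O/I trans, N3/NH3 trans).
Each arrangement has an internal mirror plane or centre of symmetry, so none is chiral.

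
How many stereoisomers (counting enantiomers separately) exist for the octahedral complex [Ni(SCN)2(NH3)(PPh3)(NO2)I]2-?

In an octahedral complex each vertex has one trans partner and four cis neighbours.
Systematic enumeration (placing each ligand type in turn and discarding arrangements equivalent by rotation or reflection) gives 9 geometric isomers.
Of these, 6 lack any improper symmetry element and so occur as enantiomeric pairs, giving 9 + 6 = 15 stereoisomers in total.

15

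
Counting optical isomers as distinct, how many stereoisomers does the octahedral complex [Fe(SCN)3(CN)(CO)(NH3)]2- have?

The six octahedral sites form three mutually perpendicular trans pairs.
Working through the distinct placements yields 4 geometric isomers: SCN mer (3 arrangements); SCN fac (chiral).
One of these lacks any improper symmetry element and so occurs as an enantiomeric pair, giving 4 + 1 = 5 stereoisomers in total.

5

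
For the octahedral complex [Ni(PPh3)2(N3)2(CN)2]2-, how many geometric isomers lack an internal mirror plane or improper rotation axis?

1

There are 5 geometric isomers: PPh3 trans, N3 trans, CN trans; PPh3 cis, N3 cis, CN trans; PPh3 trans, N3 cis, CN cis; PPh3 cis, N3 cis, CN cis (chiral); PPh3 cis, N3 trans, CN cis.
One of these lacks any improper symmetry element and so occurs as an enantiomeric pair, giving 5 + 1 = 6 stereoisomers in total.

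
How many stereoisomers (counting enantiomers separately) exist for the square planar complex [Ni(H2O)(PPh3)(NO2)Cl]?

In a square planar complex each vertex has one trans partner and two cis neighbours.
There are 3 geometric isomers: (Cl/NO2 trans, H2O/PPh3 trans); (Cl/PPh3 trans, H2O/NO2 trans); (Cl/H2O trans, NO2/PPh3 trans).
Each arrangement has an internal mirror plane or centre of symmetry, so none is chiral.

3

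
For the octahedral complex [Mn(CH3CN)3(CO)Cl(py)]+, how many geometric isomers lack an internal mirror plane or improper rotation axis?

The distinct arrangements are (4 in all): CH3CN mer (3 arrangements); CH3CN fac (chiral).
One of these lacks any improper symmetry element and so occurs as an enantiomeric pair, giving 4 + 1 = 5 stereoisomers in total.

1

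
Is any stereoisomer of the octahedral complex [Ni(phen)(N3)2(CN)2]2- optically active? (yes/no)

An octahedron has six vertices in three trans pairs; every non-trans pair is cis.
Each phen is bidentate and must span two cis positions.
Working through the distinct placements yields 3 geometric isomers: N3 cis, CN trans; N3 cis, CN cis (chiral); N3 trans, CN cis.
One of these lacks any improper symmetry element and so occurs as an enantiomeric pair, giving 3 + 1 = 4 stereoisomers in total.

yes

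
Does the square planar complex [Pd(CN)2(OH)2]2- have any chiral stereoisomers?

no

In a square planar complex each vertex has one trans partner and two cis neighbours.
There are 2 geometric isomers: CN cis; CN trans.
Each arrangement has an internal mirror plane or centre of symmetry, so none is chiral.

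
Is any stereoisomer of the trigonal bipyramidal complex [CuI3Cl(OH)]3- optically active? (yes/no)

no

Working through the distinct placements yields 4 geometric isomers: Cl axial, OH equatorial; Cl axial, OH axial; Cl equatorial, OH equatorial; Cl equatorial, OH axial.
Each arrangement has an internal mirror plane or centre of symmetry, so none is chiral.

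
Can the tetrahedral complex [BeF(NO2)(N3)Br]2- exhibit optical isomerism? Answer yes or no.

All four vertices of a tetrahedron are equivalent and mutually adjacent, so cis/trans isomerism cannot arise.
Only one geometric arrangement is possible; it has no improper symmetry element, so it exists as a pair of enantiomers (2 stereoisomers).

yes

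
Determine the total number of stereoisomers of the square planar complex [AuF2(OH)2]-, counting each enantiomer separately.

2

The distinct arrangements are (2 in all): F cis; F trans.
Each arrangement has an internal mirror plane or centre of symmetry, so none is chiral.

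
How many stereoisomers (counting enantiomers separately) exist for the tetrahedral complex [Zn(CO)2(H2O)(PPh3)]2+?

In a tetrahedral complex all four positions are equivalent and every pair of ligands is adjacent — there is no cis/trans distinction.
Only one geometric arrangement is possible.

1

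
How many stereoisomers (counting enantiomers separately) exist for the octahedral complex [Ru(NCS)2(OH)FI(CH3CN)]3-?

The six octahedral sites form three mutually perpendicular trans pairs.
Systematic enumeration (placing each ligand type in turn and discarding arrangements equivalent by rotation or reflection) gives 9 geometric isomers.
Of these, 6 lack any improper symmetry element and so occur as enantiomeric pairs, giving 9 + 6 = 15 stereoisomers in total.

15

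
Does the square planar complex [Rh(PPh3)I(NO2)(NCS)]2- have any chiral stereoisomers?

no

The distinct arrangements are (3 in all): (I/NO2 trans, NCS/PPh3 trans); (I/PPh3 trans, NCS/NO2 trans); (I/NCS trans, NO2/PPh3 trans).
Each arrangement has an internal mirror plane or centre of symmetry, so none is chiral.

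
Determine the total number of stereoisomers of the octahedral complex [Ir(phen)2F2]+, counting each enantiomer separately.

3

The six octahedral sites form three mutually perpendicular trans pairs.
Each phen is bidentate and must span two cis positions.
Systematic placement gives 2 geometric isomers: F trans; F cis (chiral).
One of these lacks any improper symmetry element and so occurs as an enantiomeric pair, giving 2 + 1 = 3 stereoisomers in total.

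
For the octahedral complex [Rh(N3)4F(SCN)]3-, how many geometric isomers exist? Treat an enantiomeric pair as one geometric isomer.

The six octahedral sites form three mutually perpendicular trans pairs.
Working through the distinct placements yields 2 geometric isomers: F and SCN mutually cis; F and SCN mutually trans.

2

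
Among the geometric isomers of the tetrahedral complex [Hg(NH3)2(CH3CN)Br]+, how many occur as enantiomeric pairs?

All four vertices of a tetrahedron are equivalent and mutually adjacent, so cis/trans isomerism cannot arise.
Only one geometric arrangement is possible.

0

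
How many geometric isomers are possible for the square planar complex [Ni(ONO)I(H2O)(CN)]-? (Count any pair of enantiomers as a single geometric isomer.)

3

A square has two trans pairs of vertices; adjacent vertices are cis.
Systematic placement gives 3 geometric isomers: (CN/I trans, H2O/ONO trans); (CN/ONO trans, H2O/I trans); (CN/H2O trans, I/ONO trans).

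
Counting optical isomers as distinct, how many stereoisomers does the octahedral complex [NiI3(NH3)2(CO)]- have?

3

There are 3 geometric isomers: I mer, NH3 trans; I fac, NH3 cis; I mer, NH3 cis.
Each arrangement has an internal mirror plane or centre of symmetry, so none is chiral.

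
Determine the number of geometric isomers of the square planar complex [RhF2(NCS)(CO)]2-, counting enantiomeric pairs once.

2

In a square planar complex each vertex has one trans partner and two cis neighbours.
Systematic placement gives 2 geometric isomers: F cis; F trans.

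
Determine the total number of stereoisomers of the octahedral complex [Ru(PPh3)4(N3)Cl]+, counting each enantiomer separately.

2

The six octahedral sites form three mutually perpendicular trans pairs.
Working through the distinct placements yields 2 geometric isomers: N3 and Cl mutually trans; N3 and Cl mutually cis.
Each arrangement has an internal mirror plane or centre of symmetry, so none is chiral.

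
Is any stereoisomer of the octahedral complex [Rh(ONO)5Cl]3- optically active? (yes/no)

The six octahedral sites form three mutually perpendicular trans pairs.
Only one geometric arrangement is possible.

no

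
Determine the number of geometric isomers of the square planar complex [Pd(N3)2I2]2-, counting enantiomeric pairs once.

A square has two trans pairs of vertices; adjacent vertices are cis.
The distinct arrangements are (2 in all): N3 cis; N3 trans.

2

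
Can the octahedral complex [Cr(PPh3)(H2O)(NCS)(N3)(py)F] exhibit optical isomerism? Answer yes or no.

yes

The six octahedral sites form three mutually perpendicular trans pairs.
Exhaustive case analysis gives 15 geometric isomers.
Of these, 15 lack any improper symmetry element and so occur as enantiomeric pairs, giving 15 + 15 = 30 stereoisomers in total.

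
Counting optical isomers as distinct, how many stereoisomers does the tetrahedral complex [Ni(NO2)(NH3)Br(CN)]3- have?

All four vertices of a tetrahedron are equivalent and mutually adjacent, so cis/trans isomerism cannot arise.
Only one geometric arrangement is possible; it has no improper symmetry element, so it exists as a pair of enantiomers (2 stereoisomers).

2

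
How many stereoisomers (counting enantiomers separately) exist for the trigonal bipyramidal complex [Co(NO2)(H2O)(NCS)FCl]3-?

In a trigonal bipyramid the two axial positions differ from the three equatorial ones.
Placing the ligands in turn and identifying arrangements related by rotation or reflection leaves 10 distinct geometric isomers.
Of these, 10 lack any improper symmetry element and so occur as enantiomeric pairs, giving 10 + 10 = 20 stereoisomers in total.

20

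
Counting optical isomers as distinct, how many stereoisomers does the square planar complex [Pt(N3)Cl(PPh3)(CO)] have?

The distinct arrangements are (3 in all): (CO/N3 trans, Cl/PPh3 trans); (CO/PPh3 trans, Cl/N3 trans); (CO/Cl trans, N3/PPh3 trans).
Each arrangement has an internal mirror plane or centre of symmetry, so none is chiral.

3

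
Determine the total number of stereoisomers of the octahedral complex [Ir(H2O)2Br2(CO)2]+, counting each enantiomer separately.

6

There are 5 geometric isomers: H2O trans, Br trans, CO trans; H2O cis, Br trans, CO cis; H2O trans, Br cis, CO cis; H2O cis, Br cis, CO cis (chiral); H2O cis, Br cis, CO trans.
One of these lacks any improper symmetry element and so occurs as an enantiomeric pair, giving 5 + 1 = 6 stereoisomers in total.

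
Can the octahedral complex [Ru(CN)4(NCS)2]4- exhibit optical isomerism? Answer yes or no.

no

In an octahedral complex each vertex has one trans partner and four cis neighbours.
Working through the distinct placements yields 2 geometric isomers: NCS trans; NCS cis.
Each arrangement has an internal mirror plane or centre of symmetry, so none is chiral.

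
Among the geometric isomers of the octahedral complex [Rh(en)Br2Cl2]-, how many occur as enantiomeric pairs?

Each en is bidentate and must span two cis positions.
Working through the distinct placements yields 3 geometric isomers: Br trans, Cl cis; Br cis, Cl cis (chiral); Br cis, Cl trans.
One of these lacks any improper symmetry element and so occurs as an enantiomeric pair, giving 3 + 1 = 4 stereoisomers in total.

1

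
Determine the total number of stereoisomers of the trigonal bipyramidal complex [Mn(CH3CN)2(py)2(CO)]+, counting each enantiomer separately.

6

In a trigonal bipyramid the two axial positions differ from the three equatorial ones.
Placing the ligands in turn and identifying arrangements related by rotation or reflection leaves 5 distinct geometric isomers.
One of these lacks any improper symmetry element and so occurs as an enantiomeric pair, giving 5 + 1 = 6 stereoisomers in total.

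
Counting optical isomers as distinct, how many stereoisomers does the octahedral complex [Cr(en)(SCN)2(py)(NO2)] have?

The six octahedral sites form three mutually perpendicular trans pairs.
Each en is bidentate and must span two cis positions.
Working through the distinct placements yields 4 geometric isomers: SCN cis (3 arrangements, 2 chiral); SCN trans.
Of these, 2 lack any improper symmetry element and so occur as enantiomeric pairs, giving 4 + 2 = 6 stereoisomers in total.

6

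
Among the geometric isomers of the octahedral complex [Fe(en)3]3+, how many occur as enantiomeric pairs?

1

In an octahedral complex each vertex has one trans partner and four cis neighbours.
Each en is bidentate and must span two cis positions.
Only one geometric arrangement is possible; it has no improper symmetry element, so it exists as a pair of enantiomers (2 stereoisomers).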